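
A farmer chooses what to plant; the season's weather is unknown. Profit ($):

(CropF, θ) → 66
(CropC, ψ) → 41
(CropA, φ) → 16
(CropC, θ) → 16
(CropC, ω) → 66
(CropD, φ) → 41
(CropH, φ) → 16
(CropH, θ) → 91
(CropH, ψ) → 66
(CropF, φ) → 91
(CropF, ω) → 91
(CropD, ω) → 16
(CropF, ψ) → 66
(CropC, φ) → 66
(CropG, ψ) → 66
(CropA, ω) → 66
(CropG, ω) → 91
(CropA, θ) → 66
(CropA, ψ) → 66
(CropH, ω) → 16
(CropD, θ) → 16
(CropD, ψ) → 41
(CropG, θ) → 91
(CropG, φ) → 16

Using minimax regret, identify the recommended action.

Column bests: θ=91, φ=91, ψ=66, ω=91.
CropD regrets: 75, 50, 25, 75 → max 75
CropA regrets: 25, 75, 0, 25 → max 75
CropG regrets: 0, 75, 0, 0 → max 75
CropH regrets: 0, 75, 0, 75 → max 75
CropC regrets: 75, 25, 25, 25 → max 75
CropF regrets: 25, 0, 0, 0 → max 25
Smallest max regret = 25 → CropF.

CropF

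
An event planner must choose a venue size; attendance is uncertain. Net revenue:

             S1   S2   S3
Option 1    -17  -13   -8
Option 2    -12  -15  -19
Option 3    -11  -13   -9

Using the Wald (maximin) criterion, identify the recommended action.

Option 3

Row minima: Option 1=-17, Option 2=-19, Option 3=-13
Best worst-case = -13 → Option 3.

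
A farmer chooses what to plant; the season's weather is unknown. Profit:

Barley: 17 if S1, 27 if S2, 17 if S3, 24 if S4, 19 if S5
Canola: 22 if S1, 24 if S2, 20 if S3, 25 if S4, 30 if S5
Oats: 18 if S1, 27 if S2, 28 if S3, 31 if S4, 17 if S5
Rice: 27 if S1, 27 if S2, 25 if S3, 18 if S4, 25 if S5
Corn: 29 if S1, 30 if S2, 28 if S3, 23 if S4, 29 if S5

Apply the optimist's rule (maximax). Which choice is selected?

Row maxima: Barley=27, Canola=30, Oats=31, Rice=27, Corn=30
Best best-case = 31 → Oats.

Oats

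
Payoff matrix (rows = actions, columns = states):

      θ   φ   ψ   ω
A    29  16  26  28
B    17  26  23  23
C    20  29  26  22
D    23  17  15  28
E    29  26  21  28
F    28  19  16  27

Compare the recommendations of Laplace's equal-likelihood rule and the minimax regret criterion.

Row averages: A=24.75, B=22.25, C=24.25, D=20.75, E=26, F=22.5
Highest average = 26 → E.
Column bests: θ=29, φ=29, ψ=26, ω=28.
A regrets: 0, 13, 0, 0 → max 13
B regrets: 12, 3, 3, 5 → max 12
C regrets: 9, 0, 0, 6 → max 9
D regrets: 6, 12, 11, 0 → max 12
E regrets: 0, 3, 5, 0 → max 5
F regrets: 1, 10, 10, 1 → max 10
Smallest max regret = 5 → E.

laplace → E; minimax regret → E (agree)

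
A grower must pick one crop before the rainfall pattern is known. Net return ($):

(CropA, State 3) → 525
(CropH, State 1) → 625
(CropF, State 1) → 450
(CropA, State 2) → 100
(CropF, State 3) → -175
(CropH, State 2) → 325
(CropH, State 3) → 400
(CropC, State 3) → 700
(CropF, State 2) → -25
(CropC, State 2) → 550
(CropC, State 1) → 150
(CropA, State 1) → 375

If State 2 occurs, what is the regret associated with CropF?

575

Best payoff under State 2 is 550.
Regret = 550 − (-25) = 575.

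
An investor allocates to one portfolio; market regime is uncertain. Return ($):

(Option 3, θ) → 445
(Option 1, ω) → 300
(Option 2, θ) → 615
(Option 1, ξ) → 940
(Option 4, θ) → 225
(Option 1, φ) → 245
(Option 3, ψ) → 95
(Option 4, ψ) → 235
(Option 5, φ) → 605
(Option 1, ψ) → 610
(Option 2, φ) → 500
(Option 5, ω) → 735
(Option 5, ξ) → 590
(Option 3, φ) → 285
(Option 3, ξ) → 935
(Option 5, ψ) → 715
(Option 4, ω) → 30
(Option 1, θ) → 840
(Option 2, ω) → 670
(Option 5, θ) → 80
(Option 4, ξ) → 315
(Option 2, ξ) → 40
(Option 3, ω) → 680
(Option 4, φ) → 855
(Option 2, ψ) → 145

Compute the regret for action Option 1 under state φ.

610

Best payoff under φ is 855.
Regret = 855 − 245 = 610.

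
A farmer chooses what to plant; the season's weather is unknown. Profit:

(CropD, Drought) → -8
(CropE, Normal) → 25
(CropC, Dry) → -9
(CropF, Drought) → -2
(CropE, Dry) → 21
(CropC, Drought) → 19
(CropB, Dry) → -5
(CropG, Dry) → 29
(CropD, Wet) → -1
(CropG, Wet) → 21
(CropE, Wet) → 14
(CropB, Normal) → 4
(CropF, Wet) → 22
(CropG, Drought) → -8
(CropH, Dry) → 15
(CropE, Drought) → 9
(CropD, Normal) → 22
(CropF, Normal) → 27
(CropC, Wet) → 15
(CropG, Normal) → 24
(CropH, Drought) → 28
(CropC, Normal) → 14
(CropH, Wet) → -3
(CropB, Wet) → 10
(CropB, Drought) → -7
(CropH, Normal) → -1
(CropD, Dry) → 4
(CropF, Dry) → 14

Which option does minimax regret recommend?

Column bests: Drought=28, Dry=29, Normal=27, Wet=22.
CropE regrets: 19, 8, 2, 8 → max 19
CropB regrets: 35, 34, 23, 12 → max 35
CropD regrets: 36, 25, 5, 23 → max 36
CropF regrets: 30, 15, 0, 0 → max 30
CropC regrets: 9, 38, 13, 7 → max 38
CropG regrets: 36, 0, 3, 1 → max 36
CropH regrets: 0, 14, 28, 25 → max 28
Smallest max regret = 19 → CropE.

CropE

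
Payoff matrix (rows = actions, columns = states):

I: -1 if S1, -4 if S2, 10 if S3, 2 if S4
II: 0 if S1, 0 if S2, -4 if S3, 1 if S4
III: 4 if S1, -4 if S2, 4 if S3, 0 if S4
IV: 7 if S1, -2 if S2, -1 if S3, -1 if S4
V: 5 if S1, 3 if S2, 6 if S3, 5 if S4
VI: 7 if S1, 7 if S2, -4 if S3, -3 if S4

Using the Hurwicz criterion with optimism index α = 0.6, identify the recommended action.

V

I: 0.6·10 + 0.4·(-4) = 4.4
II: 0.6·1 + 0.4·(-4) = -1
III: 0.6·4 + 0.4·(-4) = 0.8
IV: 0.6·7 + 0.4·(-2) = 3.4
V: 0.6·6 + 0.4·3 = 4.8
VI: 0.6·7 + 0.4·(-4) = 2.6
Highest Hurwicz score = 4.8 → V.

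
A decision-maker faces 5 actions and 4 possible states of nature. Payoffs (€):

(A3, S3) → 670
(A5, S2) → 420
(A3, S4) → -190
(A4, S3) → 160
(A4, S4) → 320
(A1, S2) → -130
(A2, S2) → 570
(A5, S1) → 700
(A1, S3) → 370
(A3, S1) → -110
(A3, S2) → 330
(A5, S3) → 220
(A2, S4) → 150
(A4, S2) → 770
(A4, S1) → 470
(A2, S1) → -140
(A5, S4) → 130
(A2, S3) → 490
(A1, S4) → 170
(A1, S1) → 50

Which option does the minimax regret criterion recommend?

A5

Column bests: S1=700, S2=770, S3=670, S4=320.
A1 regrets: 650, 900, 300, 150 → max 900
A2 regrets: 840, 200, 180, 170 → max 840
A3 regrets: 810, 440, 0, 510 → max 810
A4 regrets: 230, 0, 510, 0 → max 510
A5 regrets: 0, 350, 450, 190 → max 450
Smallest max regret = 450 → A5.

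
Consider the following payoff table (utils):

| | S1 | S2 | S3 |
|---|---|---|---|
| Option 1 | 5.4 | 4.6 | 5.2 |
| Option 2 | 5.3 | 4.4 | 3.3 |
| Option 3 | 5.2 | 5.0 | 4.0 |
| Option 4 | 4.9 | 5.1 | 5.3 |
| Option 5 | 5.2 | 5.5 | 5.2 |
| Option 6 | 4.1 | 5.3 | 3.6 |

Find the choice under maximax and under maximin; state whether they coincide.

Row maxima: Option 1=5.4, Option 2=5.3, Option 3=5.2, Option 4=5.3, Option 5=5.5, Option 6=5.3
Best best-case = 5.5 → Option 5.
Row minima: Option 1=4.6, Option 2=3.3, Option 3=4.0, Option 4=4.9, Option 5=5.2, Option 6=3.6
Best worst-case = 5.2 → Option 5.

maximax → Option 5; maximin → Option 5 (agree)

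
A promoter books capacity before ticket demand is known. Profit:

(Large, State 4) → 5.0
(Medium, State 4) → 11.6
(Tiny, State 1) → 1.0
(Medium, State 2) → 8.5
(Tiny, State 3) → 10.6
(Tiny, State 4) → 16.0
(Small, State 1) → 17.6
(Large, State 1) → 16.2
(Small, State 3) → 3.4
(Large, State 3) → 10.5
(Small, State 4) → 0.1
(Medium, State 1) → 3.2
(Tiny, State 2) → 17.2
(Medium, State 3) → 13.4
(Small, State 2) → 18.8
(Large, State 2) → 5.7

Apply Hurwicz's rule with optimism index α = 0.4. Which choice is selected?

Tiny: 0.4·17.2 + 0.6·1.0 = 7.48
Small: 0.4·18.8 + 0.6·0.1 = 7.58
Medium: 0.4·13.4 + 0.6·3.2 = 7.28
Large: 0.4·16.2 + 0.6·5.0 = 9.48
Highest Hurwicz score = 9.48 → Large.

Large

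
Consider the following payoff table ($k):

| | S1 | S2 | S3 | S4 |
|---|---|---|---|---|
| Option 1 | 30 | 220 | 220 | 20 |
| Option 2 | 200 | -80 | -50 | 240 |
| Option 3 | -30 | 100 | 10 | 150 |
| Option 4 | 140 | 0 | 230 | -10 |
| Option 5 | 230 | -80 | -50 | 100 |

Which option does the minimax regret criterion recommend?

Option 1

Column bests: S1=230, S2=220, S3=230, S4=240.
Option 1 regrets: 200, 0, 10, 220 → max 220
Option 2 regrets: 30, 300, 280, 0 → max 300
Option 3 regrets: 260, 120, 220, 90 → max 260
Option 4 regrets: 90, 220, 0, 250 → max 250
Option 5 regrets: 0, 300, 280, 140 → max 300
Smallest max regret = 220 → Option 1.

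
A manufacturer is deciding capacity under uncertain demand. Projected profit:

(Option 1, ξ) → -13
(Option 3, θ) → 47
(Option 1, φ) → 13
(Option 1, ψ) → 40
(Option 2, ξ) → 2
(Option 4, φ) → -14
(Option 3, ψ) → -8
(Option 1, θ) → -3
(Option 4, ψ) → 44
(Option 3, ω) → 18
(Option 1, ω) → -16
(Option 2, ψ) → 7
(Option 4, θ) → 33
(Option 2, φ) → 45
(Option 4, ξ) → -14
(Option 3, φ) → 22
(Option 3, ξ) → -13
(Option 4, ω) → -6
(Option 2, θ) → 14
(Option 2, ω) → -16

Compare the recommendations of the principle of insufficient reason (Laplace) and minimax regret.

laplace → Option 3; minimax regret → Option 2 (disagree)

Row averages: Option 1=4.2, Option 2=10.4, Option 3=13.2, Option 4=8.6
Highest average = 13.2 → Option 3.
Column bests: θ=47, φ=45, ψ=44, ω=18, ξ=2.
Option 1 regrets: 50, 32, 4, 34, 15 → max 50
Option 2 regrets: 33, 0, 37, 34, 0 → max 37
Option 3 regrets: 0, 23, 52, 0, 15 → max 52
Option 4 regrets: 14, 59, 0, 24, 16 → max 59
Smallest max regret = 37 → Option 2.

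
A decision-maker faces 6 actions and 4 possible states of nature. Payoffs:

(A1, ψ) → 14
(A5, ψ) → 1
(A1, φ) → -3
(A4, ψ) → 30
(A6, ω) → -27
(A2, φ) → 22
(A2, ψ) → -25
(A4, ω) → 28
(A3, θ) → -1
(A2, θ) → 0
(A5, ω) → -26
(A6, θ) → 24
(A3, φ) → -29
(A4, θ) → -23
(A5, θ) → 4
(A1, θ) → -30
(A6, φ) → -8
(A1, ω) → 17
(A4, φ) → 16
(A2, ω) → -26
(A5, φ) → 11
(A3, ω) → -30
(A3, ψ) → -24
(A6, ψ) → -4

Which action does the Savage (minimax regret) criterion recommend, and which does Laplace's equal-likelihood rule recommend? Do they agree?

Column bests: θ=24, φ=22, ψ=30, ω=28.
A1 regrets: 54, 25, 16, 11 → max 54
A2 regrets: 24, 0, 55, 54 → max 55
A3 regrets: 25, 51, 54, 58 → max 58
A4 regrets: 47, 6, 0, 0 → max 47
A5 regrets: 20, 11, 29, 54 → max 54
A6 regrets: 0, 30, 34, 55 → max 55
Smallest max regret = 47 → A4.
Row averages: A1=-0.5, A2=-7.25, A3=-21, A4=12.75, A5=-2.5, A6=-3.75
Highest average = 12.75 → A4.

minimax regret → A4; laplace → A4 (agree)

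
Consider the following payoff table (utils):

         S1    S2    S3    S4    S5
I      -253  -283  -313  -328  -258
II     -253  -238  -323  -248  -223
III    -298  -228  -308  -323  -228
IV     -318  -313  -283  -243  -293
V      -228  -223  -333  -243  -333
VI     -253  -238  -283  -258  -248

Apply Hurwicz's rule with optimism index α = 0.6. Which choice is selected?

VI

I: 0.6·(-253) + 0.4·(-328) = -283
II: 0.6·(-223) + 0.4·(-323) = -263
III: 0.6·(-228) + 0.4·(-323) = -266
IV: 0.6·(-243) + 0.4·(-318) = -273
V: 0.6·(-223) + 0.4·(-333) = -267
VI: 0.6·(-238) + 0.4·(-283) = -256
Highest Hurwicz score = -256 → VI.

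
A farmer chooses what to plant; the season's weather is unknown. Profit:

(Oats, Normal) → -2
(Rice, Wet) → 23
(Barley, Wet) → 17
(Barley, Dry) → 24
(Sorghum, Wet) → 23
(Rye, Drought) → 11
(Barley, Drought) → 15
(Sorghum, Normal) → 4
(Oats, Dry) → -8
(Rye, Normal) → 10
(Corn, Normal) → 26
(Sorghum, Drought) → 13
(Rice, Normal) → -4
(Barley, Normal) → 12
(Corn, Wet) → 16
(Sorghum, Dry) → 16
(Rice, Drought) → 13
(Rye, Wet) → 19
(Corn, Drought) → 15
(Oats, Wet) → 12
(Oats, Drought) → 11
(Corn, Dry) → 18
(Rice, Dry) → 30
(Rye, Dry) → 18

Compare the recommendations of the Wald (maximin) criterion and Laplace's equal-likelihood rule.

maximin → Corn; laplace → Corn (agree)

Row minima: Sorghum=4, Rice=-4, Barley=12, Oats=-8, Corn=15, Rye=10
Best worst-case = 15 → Corn.
Row averages: Sorghum=14, Rice=15.5, Barley=17, Oats=3.25, Corn=18.75, Rye=14.5
Highest average = 18.75 → Corn.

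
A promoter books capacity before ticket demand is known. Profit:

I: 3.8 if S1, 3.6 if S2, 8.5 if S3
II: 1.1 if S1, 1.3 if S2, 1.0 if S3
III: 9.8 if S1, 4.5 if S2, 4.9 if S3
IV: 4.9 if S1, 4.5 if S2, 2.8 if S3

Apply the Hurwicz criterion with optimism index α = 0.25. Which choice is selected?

I: 0.25·8.5 + 0.75·3.6 = 4.825
II: 0.25·1.3 + 0.75·1.0 = 1.075
III: 0.25·9.8 + 0.75·4.5 = 5.825
IV: 0.25·4.9 + 0.75·2.8 = 3.325
Highest Hurwicz score = 5.825 → III.

III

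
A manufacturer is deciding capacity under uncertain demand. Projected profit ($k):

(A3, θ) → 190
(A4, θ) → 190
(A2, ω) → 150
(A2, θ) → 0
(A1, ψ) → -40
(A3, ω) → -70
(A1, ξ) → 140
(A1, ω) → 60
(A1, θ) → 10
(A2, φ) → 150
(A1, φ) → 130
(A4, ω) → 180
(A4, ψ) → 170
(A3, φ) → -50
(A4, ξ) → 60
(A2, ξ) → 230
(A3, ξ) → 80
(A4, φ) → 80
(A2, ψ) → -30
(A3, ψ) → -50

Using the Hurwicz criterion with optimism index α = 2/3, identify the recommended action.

A4

A1: 2/3·140 + 1/3·(-40) = 80
A2: 2/3·230 + 1/3·(-30) = 430/3
A3: 2/3·190 + 1/3·(-70) = 310/3
A4: 2/3·190 + 1/3·60 = 440/3
Highest Hurwicz score = 440/3 → A4.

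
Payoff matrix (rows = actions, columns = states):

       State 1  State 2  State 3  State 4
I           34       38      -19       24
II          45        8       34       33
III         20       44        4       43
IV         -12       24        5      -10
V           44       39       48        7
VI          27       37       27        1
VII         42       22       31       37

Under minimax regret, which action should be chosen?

Column bests: State 1=45, State 2=44, State 3=48, State 4=43.
I regrets: 11, 6, 67, 19 → max 67
II regrets: 0, 36, 14, 10 → max 36
III regrets: 25, 0, 44, 0 → max 44
IV regrets: 57, 20, 43, 53 → max 57
V regrets: 1, 5, 0, 36 → max 36
VI regrets: 18, 7, 21, 42 → max 42
VII regrets: 3, 22, 17, 6 → max 22
Smallest max regret = 22 → VII.

VII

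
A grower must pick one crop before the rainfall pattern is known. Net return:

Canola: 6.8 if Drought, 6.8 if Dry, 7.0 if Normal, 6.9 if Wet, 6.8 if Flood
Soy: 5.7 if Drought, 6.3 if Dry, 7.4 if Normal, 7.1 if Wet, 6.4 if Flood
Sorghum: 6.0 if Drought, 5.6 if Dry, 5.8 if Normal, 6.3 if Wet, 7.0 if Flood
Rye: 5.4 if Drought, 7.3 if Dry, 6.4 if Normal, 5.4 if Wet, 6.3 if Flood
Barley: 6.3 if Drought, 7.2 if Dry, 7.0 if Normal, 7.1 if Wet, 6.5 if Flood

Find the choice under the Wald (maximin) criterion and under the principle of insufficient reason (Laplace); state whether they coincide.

Row minima: Canola=6.8, Soy=5.7, Sorghum=5.6, Rye=5.4, Barley=6.3
Best worst-case = 6.8 → Canola.
Row averages: Canola=6.86, Soy=6.58, Sorghum=6.14, Rye=6.16, Barley=6.82
Highest average = 6.86 → Canola.

maximin → Canola; laplace → Canola (agree)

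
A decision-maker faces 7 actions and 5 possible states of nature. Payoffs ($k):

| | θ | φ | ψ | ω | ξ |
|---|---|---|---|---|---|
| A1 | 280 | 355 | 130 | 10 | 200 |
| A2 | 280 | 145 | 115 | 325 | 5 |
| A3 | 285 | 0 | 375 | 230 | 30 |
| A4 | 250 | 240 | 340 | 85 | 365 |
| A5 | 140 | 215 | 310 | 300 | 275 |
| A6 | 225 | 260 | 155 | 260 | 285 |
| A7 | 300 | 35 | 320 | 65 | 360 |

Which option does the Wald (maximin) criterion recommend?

A6

Row minima: A1=10, A2=5, A3=0, A4=85, A5=140, A6=155, A7=35
Best worst-case = 155 → A6.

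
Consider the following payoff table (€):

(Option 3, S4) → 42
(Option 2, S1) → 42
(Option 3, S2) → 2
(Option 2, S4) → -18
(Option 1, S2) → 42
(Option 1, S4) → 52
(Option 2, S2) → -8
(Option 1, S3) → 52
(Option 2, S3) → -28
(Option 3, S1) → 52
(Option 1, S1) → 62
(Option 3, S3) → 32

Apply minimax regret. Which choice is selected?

Column bests: S1=62, S2=42, S3=52, S4=52.
Option 1 regrets: 0, 0, 0, 0 → max 0
Option 2 regrets: 20, 50, 80, 70 → max 80
Option 3 regrets: 10, 40, 20, 10 → max 40
Smallest max regret = 0 → Option 1.

Option 1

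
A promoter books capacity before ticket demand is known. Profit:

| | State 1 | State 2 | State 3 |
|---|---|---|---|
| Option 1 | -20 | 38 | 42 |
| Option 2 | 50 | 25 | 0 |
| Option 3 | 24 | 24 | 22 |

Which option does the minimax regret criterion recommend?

Option 3

Column bests: State 1=50, State 2=38, State 3=42.
Option 1 regrets: 70, 0, 0 → max 70
Option 2 regrets: 0, 13, 42 → max 42
Option 3 regrets: 26, 14, 20 → max 26
Smallest max regret = 26 → Option 3.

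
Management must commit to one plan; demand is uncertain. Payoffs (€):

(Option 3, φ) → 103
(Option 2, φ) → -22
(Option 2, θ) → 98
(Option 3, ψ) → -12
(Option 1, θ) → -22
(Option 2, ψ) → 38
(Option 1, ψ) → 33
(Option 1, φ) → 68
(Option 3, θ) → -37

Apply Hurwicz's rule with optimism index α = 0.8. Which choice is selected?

Option 1: 0.8·68 + 0.2·(-22) = 50
Option 2: 0.8·98 + 0.2·(-22) = 74
Option 3: 0.8·103 + 0.2·(-37) = 75
Highest Hurwicz score = 75 → Option 3.

Option 3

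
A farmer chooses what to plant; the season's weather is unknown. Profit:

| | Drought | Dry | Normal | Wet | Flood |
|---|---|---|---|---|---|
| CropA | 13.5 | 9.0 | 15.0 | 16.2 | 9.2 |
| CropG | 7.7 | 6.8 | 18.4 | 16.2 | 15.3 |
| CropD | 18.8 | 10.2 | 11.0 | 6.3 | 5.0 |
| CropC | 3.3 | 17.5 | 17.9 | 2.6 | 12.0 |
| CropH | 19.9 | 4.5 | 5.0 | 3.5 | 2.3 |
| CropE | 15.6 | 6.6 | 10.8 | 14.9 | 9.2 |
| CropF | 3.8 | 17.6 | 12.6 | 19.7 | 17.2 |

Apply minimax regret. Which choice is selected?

Column bests: Drought=19.9, Dry=17.6, Normal=18.4, Wet=19.7, Flood=17.2.
CropA regrets: 6.4, 8.6, 3.4, 3.5, 8.0 → max 8.6
CropG regrets: 12.2, 10.8, 0.0, 3.5, 1.9 → max 12.2
CropD regrets: 1.1, 7.4, 7.4, 13.4, 12.2 → max 13.4
CropC regrets: 16.6, 0.1, 0.5, 17.1, 5.2 → max 17.1
CropH regrets: 0.0, 13.1, 13.4, 16.2, 14.9 → max 16.2
CropE regrets: 4.3, 11.0, 7.6, 4.8, 8.0 → max 11.0
CropF regrets: 16.1, 0.0, 5.8, 0.0, 0.0 → max 16.1
Smallest max regret = 8.6 → CropA.

CropA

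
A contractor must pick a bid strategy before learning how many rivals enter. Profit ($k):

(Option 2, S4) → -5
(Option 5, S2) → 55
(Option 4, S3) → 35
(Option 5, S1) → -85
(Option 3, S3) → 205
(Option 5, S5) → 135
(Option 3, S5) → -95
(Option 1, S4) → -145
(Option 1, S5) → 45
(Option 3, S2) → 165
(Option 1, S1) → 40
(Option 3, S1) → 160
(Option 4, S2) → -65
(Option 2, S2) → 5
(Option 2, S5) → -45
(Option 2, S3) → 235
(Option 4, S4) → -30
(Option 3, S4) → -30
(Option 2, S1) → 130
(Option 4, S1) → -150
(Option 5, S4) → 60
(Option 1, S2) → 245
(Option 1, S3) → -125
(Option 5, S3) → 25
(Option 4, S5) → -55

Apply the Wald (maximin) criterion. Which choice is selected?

Row minima: Option 1=-145, Option 2=-45, Option 3=-95, Option 4=-150, Option 5=-85
Best worst-case = -45 → Option 2.

Option 2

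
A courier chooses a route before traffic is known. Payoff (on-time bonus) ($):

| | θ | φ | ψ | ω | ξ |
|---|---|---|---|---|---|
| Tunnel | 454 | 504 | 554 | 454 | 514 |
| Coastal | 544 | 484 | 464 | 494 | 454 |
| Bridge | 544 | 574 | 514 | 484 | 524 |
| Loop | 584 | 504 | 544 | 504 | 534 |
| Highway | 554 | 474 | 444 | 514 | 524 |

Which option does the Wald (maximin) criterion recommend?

Loop

Row minima: Tunnel=454, Coastal=454, Bridge=484, Loop=504, Highway=444
Best worst-case = 504 → Loop.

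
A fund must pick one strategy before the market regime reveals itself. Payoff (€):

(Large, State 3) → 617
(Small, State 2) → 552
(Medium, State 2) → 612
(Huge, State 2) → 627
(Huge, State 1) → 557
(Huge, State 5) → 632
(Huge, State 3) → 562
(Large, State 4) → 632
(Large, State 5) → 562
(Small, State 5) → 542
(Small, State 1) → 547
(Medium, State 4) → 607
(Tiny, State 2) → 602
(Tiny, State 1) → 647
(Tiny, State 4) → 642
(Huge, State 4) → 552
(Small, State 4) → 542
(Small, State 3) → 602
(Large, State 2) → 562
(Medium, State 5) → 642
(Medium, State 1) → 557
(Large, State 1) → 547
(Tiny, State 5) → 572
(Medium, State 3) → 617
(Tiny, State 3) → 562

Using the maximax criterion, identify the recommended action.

Row maxima: Tiny=647, Small=602, Medium=642, Large=632, Huge=632
Best best-case = 647 → Tiny.

Tiny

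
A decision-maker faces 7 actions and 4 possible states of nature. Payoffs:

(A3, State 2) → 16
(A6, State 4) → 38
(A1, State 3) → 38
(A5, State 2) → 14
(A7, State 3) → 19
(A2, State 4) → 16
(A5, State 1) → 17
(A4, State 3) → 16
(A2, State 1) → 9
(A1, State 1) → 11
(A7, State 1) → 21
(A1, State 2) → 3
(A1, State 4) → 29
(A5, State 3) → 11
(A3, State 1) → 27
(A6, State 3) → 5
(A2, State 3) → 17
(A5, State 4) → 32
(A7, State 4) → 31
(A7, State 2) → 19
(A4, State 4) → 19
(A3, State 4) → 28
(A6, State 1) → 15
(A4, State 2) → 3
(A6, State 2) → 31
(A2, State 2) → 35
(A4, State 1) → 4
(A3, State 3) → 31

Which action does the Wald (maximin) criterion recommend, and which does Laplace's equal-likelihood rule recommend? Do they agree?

maximin → A7; laplace → A3 (disagree)

Row minima: A1=3, A2=9, A3=16, A4=3, A5=11, A6=5, A7=19
Best worst-case = 19 → A7.
Row averages: A1=20.25, A2=19.25, A3=25.5, A4=10.5, A5=18.5, A6=22.25, A7=22.5
Highest average = 25.5 → A3.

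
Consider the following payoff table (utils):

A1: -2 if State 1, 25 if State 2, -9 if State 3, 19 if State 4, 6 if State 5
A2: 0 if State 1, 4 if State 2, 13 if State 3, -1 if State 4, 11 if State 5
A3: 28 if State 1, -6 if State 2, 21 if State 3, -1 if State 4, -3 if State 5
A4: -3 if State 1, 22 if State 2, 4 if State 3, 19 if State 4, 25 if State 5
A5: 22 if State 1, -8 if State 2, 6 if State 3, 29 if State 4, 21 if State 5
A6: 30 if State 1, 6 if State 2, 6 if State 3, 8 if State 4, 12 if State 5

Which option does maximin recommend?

Row minima: A1=-9, A2=-1, A3=-6, A4=-3, A5=-8, A6=6
Best worst-case = 6 → A6.

A6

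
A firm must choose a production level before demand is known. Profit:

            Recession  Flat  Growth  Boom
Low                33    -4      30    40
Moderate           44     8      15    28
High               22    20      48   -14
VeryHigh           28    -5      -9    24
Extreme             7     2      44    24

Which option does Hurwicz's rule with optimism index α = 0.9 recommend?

Low: 0.9·40 + 0.1·(-4) = 35.6
Moderate: 0.9·44 + 0.1·8 = 40.4
High: 0.9·48 + 0.1·(-14) = 41.8
VeryHigh: 0.9·28 + 0.1·(-9) = 24.3
Extreme: 0.9·44 + 0.1·2 = 39.8
Highest Hurwicz score = 41.8 → High.

High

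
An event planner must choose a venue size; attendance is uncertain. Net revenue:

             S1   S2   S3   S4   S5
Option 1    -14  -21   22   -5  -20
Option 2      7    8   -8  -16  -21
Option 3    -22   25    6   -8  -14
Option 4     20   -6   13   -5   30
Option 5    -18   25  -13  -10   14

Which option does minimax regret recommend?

Option 4

Column bests: S1=20, S2=25, S3=22, S4=-5, S5=30.
Option 1 regrets: 34, 46, 0, 0, 50 → max 50
Option 2 regrets: 13, 17, 30, 11, 51 → max 51
Option 3 regrets: 42, 0, 16, 3, 44 → max 44
Option 4 regrets: 0, 31, 9, 0, 0 → max 31
Option 5 regrets: 38, 0, 35, 5, 16 → max 38
Smallest max regret = 31 → Option 4.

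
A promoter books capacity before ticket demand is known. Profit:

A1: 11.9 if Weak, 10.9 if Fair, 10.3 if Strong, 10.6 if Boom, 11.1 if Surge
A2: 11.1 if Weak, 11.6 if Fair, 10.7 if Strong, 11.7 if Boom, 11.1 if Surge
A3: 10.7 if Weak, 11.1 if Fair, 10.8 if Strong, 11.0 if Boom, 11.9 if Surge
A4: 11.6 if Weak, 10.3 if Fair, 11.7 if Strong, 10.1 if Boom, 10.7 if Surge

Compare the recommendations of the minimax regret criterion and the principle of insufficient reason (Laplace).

minimax regret → A2; laplace → A2 (agree)

Column bests: Weak=11.9, Fair=11.6, Strong=11.7, Boom=11.7, Surge=11.9.
A1 regrets: 0.0, 0.7, 1.4, 1.1, 0.8 → max 1.4
A2 regrets: 0.8, 0.0, 1.0, 0.0, 0.8 → max 1.0
A3 regrets: 1.2, 0.5, 0.9, 0.7, 0.0 → max 1.2
A4 regrets: 0.3, 1.3, 0.0, 1.6, 1.2 → max 1.6
Smallest max regret = 1.0 → A2.
Row averages: A1=10.96, A2=11.24, A3=11.1, A4=10.88
Highest average = 11.24 → A2.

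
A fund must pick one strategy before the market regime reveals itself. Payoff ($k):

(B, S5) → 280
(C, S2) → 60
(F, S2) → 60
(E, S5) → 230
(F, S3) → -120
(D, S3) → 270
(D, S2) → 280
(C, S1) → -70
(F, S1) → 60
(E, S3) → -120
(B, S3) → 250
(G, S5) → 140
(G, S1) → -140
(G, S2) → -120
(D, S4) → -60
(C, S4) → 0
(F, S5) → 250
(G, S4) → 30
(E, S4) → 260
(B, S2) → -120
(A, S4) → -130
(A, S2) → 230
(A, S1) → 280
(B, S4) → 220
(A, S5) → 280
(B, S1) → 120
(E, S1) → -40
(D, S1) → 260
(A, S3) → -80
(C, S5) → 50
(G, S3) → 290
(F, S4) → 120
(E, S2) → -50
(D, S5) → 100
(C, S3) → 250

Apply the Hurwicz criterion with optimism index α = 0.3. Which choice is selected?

A: 0.3·280 + 0.7·(-130) = -7
B: 0.3·280 + 0.7·(-120) = 0
C: 0.3·250 + 0.7·(-70) = 26
D: 0.3·280 + 0.7·(-60) = 42
E: 0.3·260 + 0.7·(-120) = -6
F: 0.3·250 + 0.7·(-120) = -9
G: 0.3·290 + 0.7·(-140) = -11
Highest Hurwicz score = 42 → D.

D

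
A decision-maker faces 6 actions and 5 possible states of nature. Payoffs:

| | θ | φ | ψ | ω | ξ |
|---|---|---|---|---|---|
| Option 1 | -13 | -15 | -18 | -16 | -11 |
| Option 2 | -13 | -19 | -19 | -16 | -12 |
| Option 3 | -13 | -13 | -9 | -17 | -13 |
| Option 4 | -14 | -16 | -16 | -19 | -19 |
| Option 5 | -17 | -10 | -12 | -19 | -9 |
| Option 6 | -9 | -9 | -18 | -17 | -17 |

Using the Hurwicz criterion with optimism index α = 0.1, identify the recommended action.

Option 3

Option 1: 0.1·(-11) + 0.9·(-18) = -17.3
Option 2: 0.1·(-12) + 0.9·(-19) = -18.3
Option 3: 0.1·(-9) + 0.9·(-17) = -16.2
Option 4: 0.1·(-14) + 0.9·(-19) = -18.5
Option 5: 0.1·(-9) + 0.9·(-19) = -18
Option 6: 0.1·(-9) + 0.9·(-18) = -17.1
Highest Hurwicz score = -16.2 → Option 3.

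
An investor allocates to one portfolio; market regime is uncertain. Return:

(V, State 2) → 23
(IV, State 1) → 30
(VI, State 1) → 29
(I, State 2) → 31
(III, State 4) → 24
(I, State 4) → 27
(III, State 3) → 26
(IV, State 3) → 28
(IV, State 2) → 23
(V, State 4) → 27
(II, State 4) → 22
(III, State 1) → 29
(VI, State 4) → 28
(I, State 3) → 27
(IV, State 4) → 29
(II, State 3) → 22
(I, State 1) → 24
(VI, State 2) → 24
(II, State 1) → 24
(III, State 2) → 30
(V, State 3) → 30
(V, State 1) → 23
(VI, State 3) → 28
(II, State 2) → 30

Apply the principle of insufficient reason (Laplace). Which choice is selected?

IV

Row averages: I=27.25, II=24.5, III=27.25, IV=27.5, V=25.75, VI=27.25
Highest average = 27.5 → IV.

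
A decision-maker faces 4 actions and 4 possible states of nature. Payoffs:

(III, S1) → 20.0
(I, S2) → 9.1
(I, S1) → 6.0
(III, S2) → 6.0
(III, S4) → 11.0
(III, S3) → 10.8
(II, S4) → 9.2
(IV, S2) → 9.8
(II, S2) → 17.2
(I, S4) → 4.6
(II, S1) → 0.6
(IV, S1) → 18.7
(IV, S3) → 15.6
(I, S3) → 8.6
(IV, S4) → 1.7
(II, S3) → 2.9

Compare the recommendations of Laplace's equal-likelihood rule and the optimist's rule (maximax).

Row averages: I=7.075, II=7.475, III=11.95, IV=11.45
Highest average = 11.95 → III.
Row maxima: I=9.1, II=17.2, III=20.0, IV=18.7
Best best-case = 20.0 → III.

laplace → III; maximax → III (agree)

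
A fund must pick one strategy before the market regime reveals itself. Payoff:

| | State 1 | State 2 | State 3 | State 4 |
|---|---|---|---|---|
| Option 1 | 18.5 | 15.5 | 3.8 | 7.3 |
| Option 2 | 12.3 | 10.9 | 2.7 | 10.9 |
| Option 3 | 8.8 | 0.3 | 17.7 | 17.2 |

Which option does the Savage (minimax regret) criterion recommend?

Option 1

Column bests: State 1=18.5, State 2=15.5, State 3=17.7, State 4=17.2.
Option 1 regrets: 0.0, 0.0, 13.9, 9.9 → max 13.9
Option 2 regrets: 6.2, 4.6, 15.0, 6.3 → max 15.0
Option 3 regrets: 9.7, 15.2, 0.0, 0.0 → max 15.2
Smallest max regret = 13.9 → Option 1.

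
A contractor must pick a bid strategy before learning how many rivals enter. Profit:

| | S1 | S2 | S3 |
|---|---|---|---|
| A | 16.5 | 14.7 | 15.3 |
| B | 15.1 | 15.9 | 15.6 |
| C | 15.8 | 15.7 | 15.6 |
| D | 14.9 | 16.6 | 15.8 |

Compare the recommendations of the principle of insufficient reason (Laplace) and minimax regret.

Row averages: A=15.5, B=233/15, C=15.7, D=473/30
Highest average = 473/30 → D.
Column bests: S1=16.5, S2=16.6, S3=15.8.
A regrets: 0.0, 1.9, 0.5 → max 1.9
B regrets: 1.4, 0.7, 0.2 → max 1.4
C regrets: 0.7, 0.9, 0.2 → max 0.9
D regrets: 1.6, 0.0, 0.0 → max 1.6
Smallest max regret = 0.9 → C.

laplace → D; minimax regret → C (disagree)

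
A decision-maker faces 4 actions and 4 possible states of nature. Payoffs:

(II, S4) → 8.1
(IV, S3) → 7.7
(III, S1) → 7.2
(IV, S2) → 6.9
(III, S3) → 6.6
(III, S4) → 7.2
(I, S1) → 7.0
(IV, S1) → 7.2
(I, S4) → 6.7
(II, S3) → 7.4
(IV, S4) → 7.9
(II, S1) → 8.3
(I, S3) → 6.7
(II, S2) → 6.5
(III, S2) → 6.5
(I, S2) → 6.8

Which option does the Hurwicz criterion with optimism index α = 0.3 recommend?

IV

I: 0.3·7.0 + 0.7·6.7 = 6.79
II: 0.3·8.3 + 0.7·6.5 = 7.04
III: 0.3·7.2 + 0.7·6.5 = 6.71
IV: 0.3·7.9 + 0.7·6.9 = 7.2
Highest Hurwicz score = 7.2 → IV.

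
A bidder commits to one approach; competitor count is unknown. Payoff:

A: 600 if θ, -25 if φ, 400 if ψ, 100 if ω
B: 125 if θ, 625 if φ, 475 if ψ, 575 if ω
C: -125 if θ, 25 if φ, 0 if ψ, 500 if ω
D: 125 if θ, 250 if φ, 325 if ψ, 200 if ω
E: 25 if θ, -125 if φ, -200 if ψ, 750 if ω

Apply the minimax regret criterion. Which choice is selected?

B

Column bests: θ=600, φ=625, ψ=475, ω=750.
A regrets: 0, 650, 75, 650 → max 650
B regrets: 475, 0, 0, 175 → max 475
C regrets: 725, 600, 475, 250 → max 725
D regrets: 475, 375, 150, 550 → max 550
E regrets: 575, 750, 675, 0 → max 750
Smallest max regret = 475 → B.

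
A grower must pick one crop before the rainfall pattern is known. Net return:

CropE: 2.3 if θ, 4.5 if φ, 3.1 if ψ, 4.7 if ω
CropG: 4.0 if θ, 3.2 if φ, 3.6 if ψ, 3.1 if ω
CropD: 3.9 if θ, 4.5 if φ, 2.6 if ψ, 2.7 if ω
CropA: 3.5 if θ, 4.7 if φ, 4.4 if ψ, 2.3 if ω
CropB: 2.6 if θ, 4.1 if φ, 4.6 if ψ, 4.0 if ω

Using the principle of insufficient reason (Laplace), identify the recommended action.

CropB

Row averages: CropE=3.65, CropG=3.475, CropD=3.425, CropA=3.725, CropB=3.825
Highest average = 3.825 → CropB.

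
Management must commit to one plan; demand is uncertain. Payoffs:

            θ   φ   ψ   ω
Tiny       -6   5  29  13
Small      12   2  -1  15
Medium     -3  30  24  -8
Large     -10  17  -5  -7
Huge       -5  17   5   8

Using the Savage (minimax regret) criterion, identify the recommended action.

Column bests: θ=12, φ=30, ψ=29, ω=15.
Tiny regrets: 18, 25, 0, 2 → max 25
Small regrets: 0, 28, 30, 0 → max 30
Medium regrets: 15, 0, 5, 23 → max 23
Large regrets: 22, 13, 34, 22 → max 34
Huge regrets: 17, 13, 24, 7 → max 24
Smallest max regret = 23 → Medium.

Medium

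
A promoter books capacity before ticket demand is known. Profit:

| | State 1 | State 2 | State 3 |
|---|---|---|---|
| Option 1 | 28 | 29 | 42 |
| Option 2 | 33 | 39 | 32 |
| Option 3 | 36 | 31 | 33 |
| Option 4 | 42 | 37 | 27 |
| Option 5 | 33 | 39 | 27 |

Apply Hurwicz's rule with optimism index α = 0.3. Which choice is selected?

Option 1: 0.3·42 + 0.7·28 = 32.2
Option 2: 0.3·39 + 0.7·32 = 34.1
Option 3: 0.3·36 + 0.7·31 = 32.5
Option 4: 0.3·42 + 0.7·27 = 31.5
Option 5: 0.3·39 + 0.7·27 = 30.6
Highest Hurwicz score = 34.1 → Option 2.

Option 2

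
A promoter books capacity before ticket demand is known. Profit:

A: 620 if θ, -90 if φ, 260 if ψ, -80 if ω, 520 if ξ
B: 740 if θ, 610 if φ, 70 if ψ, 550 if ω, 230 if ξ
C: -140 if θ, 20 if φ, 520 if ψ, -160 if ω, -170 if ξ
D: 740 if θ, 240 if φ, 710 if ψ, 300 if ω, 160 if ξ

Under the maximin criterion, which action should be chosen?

Row minima: A=-90, B=70, C=-170, D=160
Best worst-case = 160 → D.

D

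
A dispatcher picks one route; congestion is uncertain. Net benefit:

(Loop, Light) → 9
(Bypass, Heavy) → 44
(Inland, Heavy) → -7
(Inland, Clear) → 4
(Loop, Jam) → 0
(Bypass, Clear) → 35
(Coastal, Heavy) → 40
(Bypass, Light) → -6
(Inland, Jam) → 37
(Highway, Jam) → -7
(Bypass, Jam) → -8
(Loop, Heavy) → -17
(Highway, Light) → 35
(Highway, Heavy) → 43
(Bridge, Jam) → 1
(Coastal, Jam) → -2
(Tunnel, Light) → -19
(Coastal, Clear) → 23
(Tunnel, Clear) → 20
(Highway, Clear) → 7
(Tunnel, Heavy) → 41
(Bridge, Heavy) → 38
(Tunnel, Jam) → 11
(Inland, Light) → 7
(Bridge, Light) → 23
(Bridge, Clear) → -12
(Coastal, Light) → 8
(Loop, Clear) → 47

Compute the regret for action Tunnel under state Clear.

Best payoff under Clear is 47.
Regret = 47 − 20 = 27.

27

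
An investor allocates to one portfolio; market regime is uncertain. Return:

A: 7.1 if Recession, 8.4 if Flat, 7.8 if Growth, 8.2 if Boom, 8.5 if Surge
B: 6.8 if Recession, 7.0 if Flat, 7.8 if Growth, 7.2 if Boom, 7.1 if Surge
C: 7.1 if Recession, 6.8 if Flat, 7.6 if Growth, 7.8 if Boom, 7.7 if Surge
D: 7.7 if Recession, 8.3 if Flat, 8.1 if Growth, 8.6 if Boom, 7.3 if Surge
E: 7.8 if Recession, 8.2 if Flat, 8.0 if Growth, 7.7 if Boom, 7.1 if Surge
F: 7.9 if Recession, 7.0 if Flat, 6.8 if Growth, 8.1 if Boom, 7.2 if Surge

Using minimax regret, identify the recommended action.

A

Column bests: Recession=7.9, Flat=8.4, Growth=8.1, Boom=8.6, Surge=8.5.
A regrets: 0.8, 0.0, 0.3, 0.4, 0.0 → max 0.8
B regrets: 1.1, 1.4, 0.3, 1.4, 1.4 → max 1.4
C regrets: 0.8, 1.6, 0.5, 0.8, 0.8 → max 1.6
D regrets: 0.2, 0.1, 0.0, 0.0, 1.2 → max 1.2
E regrets: 0.1, 0.2, 0.1, 0.9, 1.4 → max 1.4
F regrets: 0.0, 1.4, 1.3, 0.5, 1.3 → max 1.4
Smallest max regret = 0.8 → A.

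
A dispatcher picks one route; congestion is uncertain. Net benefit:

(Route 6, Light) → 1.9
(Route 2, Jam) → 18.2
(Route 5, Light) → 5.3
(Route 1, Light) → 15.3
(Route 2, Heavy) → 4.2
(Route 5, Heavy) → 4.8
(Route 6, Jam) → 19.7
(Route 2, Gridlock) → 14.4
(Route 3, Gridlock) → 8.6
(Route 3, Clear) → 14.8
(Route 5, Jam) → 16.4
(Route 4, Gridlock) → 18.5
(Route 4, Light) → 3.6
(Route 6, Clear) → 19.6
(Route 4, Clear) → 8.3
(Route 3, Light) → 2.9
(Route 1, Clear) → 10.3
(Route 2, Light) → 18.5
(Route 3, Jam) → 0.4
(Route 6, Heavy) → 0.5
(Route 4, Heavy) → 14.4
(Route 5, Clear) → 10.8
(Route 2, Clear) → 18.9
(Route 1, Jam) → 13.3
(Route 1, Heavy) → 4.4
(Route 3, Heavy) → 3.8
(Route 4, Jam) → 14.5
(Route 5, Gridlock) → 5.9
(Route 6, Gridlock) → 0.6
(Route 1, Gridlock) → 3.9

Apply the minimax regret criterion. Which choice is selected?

Route 2

Column bests: Clear=19.6, Light=18.5, Heavy=14.4, Jam=19.7, Gridlock=18.5.
Route 1 regrets: 9.3, 3.2, 10.0, 6.4, 14.6 → max 14.6
Route 2 regrets: 0.7, 0.0, 10.2, 1.5, 4.1 → max 10.2
Route 3 regrets: 4.8, 15.6, 10.6, 19.3, 9.9 → max 19.3
Route 4 regrets: 11.3, 14.9, 0.0, 5.2, 0.0 → max 14.9
Route 5 regrets: 8.8, 13.2, 9.6, 3.3, 12.6 → max 13.2
Route 6 regrets: 0.0, 16.6, 13.9, 0.0, 17.9 → max 17.9
Smallest max regret = 10.2 → Route 2.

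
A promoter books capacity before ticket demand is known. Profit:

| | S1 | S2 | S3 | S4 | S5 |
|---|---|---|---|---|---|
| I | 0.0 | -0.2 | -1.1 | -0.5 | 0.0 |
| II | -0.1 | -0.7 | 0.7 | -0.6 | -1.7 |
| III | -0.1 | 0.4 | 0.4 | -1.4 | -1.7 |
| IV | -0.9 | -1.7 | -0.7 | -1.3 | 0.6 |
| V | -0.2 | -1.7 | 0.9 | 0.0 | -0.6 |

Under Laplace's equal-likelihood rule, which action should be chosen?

V

Row averages: I=-0.36, II=-0.48, III=-0.48, IV=-0.8, V=-0.32
Highest average = -0.32 → V.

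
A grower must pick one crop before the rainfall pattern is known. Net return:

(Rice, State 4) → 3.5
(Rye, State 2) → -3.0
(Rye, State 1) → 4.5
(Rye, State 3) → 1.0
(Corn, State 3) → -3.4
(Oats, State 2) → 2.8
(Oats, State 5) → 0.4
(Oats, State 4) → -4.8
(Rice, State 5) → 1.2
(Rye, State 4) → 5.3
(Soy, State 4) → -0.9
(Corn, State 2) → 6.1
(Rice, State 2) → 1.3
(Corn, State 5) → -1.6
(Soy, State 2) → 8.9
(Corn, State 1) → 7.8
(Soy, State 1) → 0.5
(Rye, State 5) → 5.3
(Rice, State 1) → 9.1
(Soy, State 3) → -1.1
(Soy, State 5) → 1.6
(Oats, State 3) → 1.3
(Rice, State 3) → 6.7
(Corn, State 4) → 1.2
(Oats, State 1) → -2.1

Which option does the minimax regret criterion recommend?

Rice

Column bests: State 1=9.1, State 2=8.9, State 3=6.7, State 4=5.3, State 5=5.3.
Rice regrets: 0.0, 7.6, 0.0, 1.8, 4.1 → max 7.6
Rye regrets: 4.6, 11.9, 5.7, 0.0, 0.0 → max 11.9
Soy regrets: 8.6, 0.0, 7.8, 6.2, 3.7 → max 8.6
Oats regrets: 11.2, 6.1, 5.4, 10.1, 4.9 → max 11.2
Corn regrets: 1.3, 2.8, 10.1, 4.1, 6.9 → max 10.1
Smallest max regret = 7.6 → Rice.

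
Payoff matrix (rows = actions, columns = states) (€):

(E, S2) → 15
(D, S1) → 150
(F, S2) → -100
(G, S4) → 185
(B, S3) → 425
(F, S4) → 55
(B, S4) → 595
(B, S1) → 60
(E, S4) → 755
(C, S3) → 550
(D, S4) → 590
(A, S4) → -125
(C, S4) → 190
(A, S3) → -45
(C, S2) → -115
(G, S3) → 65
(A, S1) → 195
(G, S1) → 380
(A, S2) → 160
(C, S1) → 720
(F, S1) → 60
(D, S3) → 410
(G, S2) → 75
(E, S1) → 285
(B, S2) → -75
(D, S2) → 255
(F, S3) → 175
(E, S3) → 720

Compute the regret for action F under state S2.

Best payoff under S2 is 255.
Regret = 255 − (-100) = 355.

355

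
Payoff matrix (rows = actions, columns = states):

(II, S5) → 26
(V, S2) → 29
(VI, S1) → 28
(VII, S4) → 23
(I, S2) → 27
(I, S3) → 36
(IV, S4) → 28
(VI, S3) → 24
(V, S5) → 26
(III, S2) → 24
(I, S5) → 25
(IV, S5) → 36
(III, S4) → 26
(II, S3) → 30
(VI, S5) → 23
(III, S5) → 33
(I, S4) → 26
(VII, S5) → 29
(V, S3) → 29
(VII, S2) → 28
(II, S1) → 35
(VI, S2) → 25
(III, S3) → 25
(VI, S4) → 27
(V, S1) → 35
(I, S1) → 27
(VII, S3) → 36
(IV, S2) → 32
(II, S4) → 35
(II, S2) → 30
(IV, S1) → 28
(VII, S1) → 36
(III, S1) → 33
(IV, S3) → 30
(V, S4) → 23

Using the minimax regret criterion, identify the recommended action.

Column bests: S1=36, S2=32, S3=36, S4=35, S5=36.
I regrets: 9, 5, 0, 9, 11 → max 11
II regrets: 1, 2, 6, 0, 10 → max 10
III regrets: 3, 8, 11, 9, 3 → max 11
IV regrets: 8, 0, 6, 7, 0 → max 8
V regrets: 1, 3, 7, 12, 10 → max 12
VI regrets: 8, 7, 12, 8, 13 → max 13
VII regrets: 0, 4, 0, 12, 7 → max 12
Smallest max regret = 8 → IV.

IV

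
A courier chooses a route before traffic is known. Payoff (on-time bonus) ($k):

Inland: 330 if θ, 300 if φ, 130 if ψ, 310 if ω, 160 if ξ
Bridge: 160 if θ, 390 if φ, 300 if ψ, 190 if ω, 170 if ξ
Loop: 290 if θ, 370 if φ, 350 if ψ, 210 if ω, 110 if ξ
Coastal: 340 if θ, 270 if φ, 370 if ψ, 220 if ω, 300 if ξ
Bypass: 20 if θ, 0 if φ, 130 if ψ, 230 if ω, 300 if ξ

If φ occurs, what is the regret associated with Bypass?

Best payoff under φ is 390.
Regret = 390 − 0 = 390.

390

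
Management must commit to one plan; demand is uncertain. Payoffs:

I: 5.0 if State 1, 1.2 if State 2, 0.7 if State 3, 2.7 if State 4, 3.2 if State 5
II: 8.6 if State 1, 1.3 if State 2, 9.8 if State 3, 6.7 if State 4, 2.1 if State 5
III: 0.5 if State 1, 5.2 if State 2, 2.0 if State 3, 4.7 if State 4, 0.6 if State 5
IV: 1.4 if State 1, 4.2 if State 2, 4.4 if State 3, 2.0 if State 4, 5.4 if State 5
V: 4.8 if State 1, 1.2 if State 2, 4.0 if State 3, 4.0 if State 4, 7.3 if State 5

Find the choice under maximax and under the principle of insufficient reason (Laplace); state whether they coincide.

Row maxima: I=5.0, II=9.8, III=5.2, IV=5.4, V=7.3
Best best-case = 9.8 → II.
Row averages: I=2.56, II=5.7, III=2.6, IV=3.48, V=4.26
Highest average = 5.7 → II.

maximax → II; laplace → II (agree)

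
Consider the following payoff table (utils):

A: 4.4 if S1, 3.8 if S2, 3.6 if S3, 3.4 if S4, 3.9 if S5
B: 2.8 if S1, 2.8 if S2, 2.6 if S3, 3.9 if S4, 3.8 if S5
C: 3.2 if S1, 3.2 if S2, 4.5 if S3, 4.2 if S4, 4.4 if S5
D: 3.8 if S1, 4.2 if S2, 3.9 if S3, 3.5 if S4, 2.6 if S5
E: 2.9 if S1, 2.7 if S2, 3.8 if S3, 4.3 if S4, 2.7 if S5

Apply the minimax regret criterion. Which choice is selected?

A

Column bests: S1=4.4, S2=4.2, S3=4.5, S4=4.3, S5=4.4.
A regrets: 0.0, 0.4, 0.9, 0.9, 0.5 → max 0.9
B regrets: 1.6, 1.4, 1.9, 0.4, 0.6 → max 1.9
C regrets: 1.2, 1.0, 0.0, 0.1, 0.0 → max 1.2
D regrets: 0.6, 0.0, 0.6, 0.8, 1.8 → max 1.8
E regrets: 1.5, 1.5, 0.7, 0.0, 1.7 → max 1.7
Smallest max regret = 0.9 → A.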